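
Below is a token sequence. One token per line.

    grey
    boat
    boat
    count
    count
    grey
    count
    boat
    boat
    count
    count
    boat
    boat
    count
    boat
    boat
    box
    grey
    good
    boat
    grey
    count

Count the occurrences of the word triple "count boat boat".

Scanning the 20 overlapping trigram windows for "count boat boat":
  position 7–9: count boat boat
  position 11–13: count boat boat
  position 14–16: count boat boat

3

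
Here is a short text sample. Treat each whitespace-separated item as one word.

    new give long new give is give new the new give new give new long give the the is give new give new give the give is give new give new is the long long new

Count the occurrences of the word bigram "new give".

7

Scanning the 35 overlapping bigram windows for "new give":
  position 1–2: new give
  position 4–5: new give
  position 10–11: new give
  position 12–13: new give
  position 21–22: new give
  position 23–24: new give
  position 29–30: new give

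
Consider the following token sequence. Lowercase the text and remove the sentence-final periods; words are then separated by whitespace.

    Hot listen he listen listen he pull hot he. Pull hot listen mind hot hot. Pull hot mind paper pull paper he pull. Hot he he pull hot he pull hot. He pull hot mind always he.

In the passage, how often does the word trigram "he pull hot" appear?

Scanning the 35 overlapping trigram windows for "he pull hot":
  position 6–8: he pull hot
  position 9–11: he pull hot
  position 22–24: he pull hot
  position 26–28: he pull hot
  position 29–31: he pull hot
  position 32–34: he pull hot

6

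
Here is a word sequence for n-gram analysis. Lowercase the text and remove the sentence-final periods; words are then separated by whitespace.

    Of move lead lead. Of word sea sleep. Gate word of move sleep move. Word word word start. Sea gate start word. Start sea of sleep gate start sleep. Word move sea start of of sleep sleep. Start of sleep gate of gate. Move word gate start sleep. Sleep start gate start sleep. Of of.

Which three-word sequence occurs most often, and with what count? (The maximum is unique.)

Trigram frequencies (highest first):
  gate start sleep: 3
  word start sea: 2
  of sleep gate: 2
  sleep sleep start: 2
  of move lead: 1
  move lead lead: 1
  … (42 more, each ≤ 1)

"gate start sleep", 3 times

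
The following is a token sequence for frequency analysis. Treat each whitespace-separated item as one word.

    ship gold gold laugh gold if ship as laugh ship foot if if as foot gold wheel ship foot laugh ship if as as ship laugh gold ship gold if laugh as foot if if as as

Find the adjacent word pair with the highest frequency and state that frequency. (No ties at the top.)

"if as", 3 times

Bigram frequencies (highest first):
  if as: 3
  ship gold: 2
  laugh gold: 2
  gold if: 2
  laugh ship: 2
  ship foot: 2
  … (19 more, each ≤ 2)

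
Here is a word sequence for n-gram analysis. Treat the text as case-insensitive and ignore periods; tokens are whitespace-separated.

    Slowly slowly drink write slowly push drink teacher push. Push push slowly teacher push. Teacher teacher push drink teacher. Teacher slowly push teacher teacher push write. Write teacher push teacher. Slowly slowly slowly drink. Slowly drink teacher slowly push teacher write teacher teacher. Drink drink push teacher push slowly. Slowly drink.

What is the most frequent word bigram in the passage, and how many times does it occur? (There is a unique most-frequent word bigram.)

Bigram frequencies (highest first):
  teacher push: 6
  push teacher: 5
  slowly slowly: 4
  slowly drink: 4
  teacher teacher: 4
  slowly push: 3
  … (16 more, each ≤ 3)

"teacher push", 6 times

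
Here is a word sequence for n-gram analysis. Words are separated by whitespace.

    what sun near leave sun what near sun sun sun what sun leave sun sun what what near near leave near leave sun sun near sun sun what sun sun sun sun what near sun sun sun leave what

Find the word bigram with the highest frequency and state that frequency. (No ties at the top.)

"sun sun", 10 times

Bigram frequencies (highest first):
  sun sun: 10
  sun what: 5
  what sun: 3
  near leave: 3
  leave sun: 3
  what near: 3
  … (7 more, each ≤ 3)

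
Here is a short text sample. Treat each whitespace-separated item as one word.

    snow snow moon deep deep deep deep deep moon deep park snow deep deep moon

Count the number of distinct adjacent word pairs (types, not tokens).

15 tokens → 14 bigram windows in total.
Repeated bigrams (each contributes count−1 duplicates):
  deep deep: 5
  deep moon: 2
  moon deep: 2
6 duplicate windows → 14 − 6 = 8 distinct.

8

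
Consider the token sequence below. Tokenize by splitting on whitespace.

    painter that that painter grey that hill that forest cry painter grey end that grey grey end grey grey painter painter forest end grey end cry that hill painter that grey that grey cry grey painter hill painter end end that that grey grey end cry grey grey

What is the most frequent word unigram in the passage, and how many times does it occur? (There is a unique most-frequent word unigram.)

"grey", 14 times

Unigram frequencies (highest first):
  grey: 14
  that: 10
  painter: 8
  end: 7
  cry: 4
  hill: 3
  … (1 more, each ≤ 2)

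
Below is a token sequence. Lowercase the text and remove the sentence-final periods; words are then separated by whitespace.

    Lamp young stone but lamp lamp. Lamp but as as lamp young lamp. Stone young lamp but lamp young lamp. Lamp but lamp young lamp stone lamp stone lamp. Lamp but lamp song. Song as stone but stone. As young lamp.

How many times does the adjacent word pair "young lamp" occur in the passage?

5

Scanning the 40 overlapping bigram windows for "young lamp":
  position 12–13: young lamp
  position 15–16: young lamp
  position 19–20: young lamp
  position 24–25: young lamp
  position 40–41: young lamp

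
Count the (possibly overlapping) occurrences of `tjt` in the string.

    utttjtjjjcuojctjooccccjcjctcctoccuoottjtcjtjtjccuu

3

Sliding a length-3 window over the 50 characters (48 positions):
  position 4–6: tjt
  position 38–40: tjt
  position 43–45: tjt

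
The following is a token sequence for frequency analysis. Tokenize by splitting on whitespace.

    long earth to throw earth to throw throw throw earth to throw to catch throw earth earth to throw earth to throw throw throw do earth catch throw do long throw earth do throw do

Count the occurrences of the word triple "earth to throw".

Scanning the 33 overlapping trigram windows for "earth to throw":
  position 2–4: earth to throw
  position 5–7: earth to throw
  position 10–12: earth to throw
  position 17–19: earth to throw
  position 20–22: earth to throw

5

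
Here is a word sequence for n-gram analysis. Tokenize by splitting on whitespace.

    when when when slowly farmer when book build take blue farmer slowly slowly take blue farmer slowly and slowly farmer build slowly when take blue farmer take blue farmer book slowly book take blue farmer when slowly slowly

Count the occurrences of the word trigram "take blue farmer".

Scanning the 36 overlapping trigram windows for "take blue farmer":
  position 9–11: take blue farmer
  position 14–16: take blue farmer
  position 24–26: take blue farmer
  position 27–29: take blue farmer
  position 33–35: take blue farmer

5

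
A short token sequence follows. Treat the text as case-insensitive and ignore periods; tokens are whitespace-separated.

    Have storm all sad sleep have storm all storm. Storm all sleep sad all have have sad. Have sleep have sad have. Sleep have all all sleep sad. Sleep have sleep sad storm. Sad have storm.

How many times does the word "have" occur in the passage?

Scanning the 36 tokens for "have":
  position 1: have
  position 6: have
  position 15: have
  position 16: have
  position 18: have
  position 20: have
  position 22: have
  position 24: have
  position 30: have
  position 35: have

10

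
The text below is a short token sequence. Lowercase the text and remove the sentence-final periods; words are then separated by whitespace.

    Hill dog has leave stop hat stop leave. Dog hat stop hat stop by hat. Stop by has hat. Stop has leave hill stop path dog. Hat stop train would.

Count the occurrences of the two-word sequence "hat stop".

Scanning the 29 overlapping bigram windows for "hat stop":
  position 6–7: hat stop
  position 10–11: hat stop
  position 12–13: hat stop
  position 15–16: hat stop
  position 19–20: hat stop
  position 27–28: hat stop

6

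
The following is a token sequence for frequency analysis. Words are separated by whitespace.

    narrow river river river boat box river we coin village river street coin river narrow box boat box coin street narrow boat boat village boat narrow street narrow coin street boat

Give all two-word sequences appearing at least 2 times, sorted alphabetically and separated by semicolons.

boat box; coin street; river river; street narrow

Bigram counts meeting the condition (at least 2 times):
  boat box: 2
  coin street: 2
  river river: 2
  street narrow: 2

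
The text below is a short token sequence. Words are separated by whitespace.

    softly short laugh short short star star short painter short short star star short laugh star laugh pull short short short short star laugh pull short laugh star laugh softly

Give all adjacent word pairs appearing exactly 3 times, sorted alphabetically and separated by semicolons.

short laugh; short star; star laugh

Bigram counts meeting the condition (exactly 3 times):
  short laugh: 3
  short star: 3
  star laugh: 3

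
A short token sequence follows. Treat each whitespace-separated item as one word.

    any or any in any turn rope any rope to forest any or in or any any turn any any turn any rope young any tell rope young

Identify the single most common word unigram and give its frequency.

Unigram frequencies (highest first):
  any: 11
  rope: 4
  or: 3
  turn: 3
  in: 2
  young: 2
  … (3 more, each ≤ 1)

"any", 11 times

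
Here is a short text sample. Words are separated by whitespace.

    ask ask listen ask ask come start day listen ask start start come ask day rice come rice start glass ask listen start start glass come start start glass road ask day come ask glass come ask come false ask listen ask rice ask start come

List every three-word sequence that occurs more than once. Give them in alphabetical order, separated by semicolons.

ask listen ask; start start glass

Trigram counts meeting the condition (more than once):
  ask listen ask: 2
  start start glass: 2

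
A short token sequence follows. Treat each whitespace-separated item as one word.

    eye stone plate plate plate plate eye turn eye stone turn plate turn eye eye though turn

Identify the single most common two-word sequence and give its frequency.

"plate plate", 3 times

Bigram frequencies (highest first):
  plate plate: 3
  eye stone: 2
  turn eye: 2
  stone plate: 1
  plate eye: 1
  eye turn: 1
  … (6 more, each ≤ 1)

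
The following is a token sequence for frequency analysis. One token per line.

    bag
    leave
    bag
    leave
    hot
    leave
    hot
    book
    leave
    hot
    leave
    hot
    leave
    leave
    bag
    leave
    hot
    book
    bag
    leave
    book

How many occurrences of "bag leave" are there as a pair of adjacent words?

Scanning the 20 overlapping bigram windows for "bag leave":
  position 1–2: bag leave
  position 3–4: bag leave
  position 15–16: bag leave
  position 19–20: bag leave

4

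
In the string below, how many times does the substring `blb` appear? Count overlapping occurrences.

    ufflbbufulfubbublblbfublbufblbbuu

4

Sliding a length-3 window over the 33 characters (31 positions):
  position 16–18: blb
  position 18–20: blb
  position 23–25: blb
  position 28–30: blb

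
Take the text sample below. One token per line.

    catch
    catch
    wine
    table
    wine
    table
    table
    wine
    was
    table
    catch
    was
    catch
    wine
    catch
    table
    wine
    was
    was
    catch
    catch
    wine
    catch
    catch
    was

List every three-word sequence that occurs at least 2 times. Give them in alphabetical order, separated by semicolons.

catch catch wine; catch wine catch; table wine was

Trigram counts meeting the condition (at least 2 times):
  catch catch wine: 2
  catch wine catch: 2
  table wine was: 2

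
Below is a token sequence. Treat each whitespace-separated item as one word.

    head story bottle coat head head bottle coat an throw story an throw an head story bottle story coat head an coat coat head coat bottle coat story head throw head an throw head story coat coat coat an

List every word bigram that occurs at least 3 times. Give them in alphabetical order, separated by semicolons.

Bigram counts meeting the condition (at least 3 times):
  an throw: 3
  bottle coat: 3
  coat coat: 3
  coat head: 3
  head story: 3

an throw; bottle coat; coat coat; coat head; head story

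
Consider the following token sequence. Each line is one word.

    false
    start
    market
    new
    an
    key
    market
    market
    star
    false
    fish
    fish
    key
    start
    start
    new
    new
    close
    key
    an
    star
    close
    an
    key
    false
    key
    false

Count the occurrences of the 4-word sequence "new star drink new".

0

Scanning the 24 overlapping 4-gram windows for "new star drink new":
  (none found)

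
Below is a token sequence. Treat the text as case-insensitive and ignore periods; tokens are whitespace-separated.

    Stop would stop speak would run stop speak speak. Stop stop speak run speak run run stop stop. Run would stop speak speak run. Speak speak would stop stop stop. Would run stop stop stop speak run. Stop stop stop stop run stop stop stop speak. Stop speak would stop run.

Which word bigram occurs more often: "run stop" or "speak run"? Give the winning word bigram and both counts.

"run stop": 5 occurrences
"speak run": 4 occurrences

"run stop" (5 vs 4)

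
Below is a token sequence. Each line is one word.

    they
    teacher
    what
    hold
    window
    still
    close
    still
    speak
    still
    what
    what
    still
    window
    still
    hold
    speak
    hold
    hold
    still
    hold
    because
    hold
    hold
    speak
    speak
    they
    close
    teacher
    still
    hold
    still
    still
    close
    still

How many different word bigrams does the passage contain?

26

35 tokens → 34 bigram windows in total.
Repeated bigrams (each contributes count−1 duplicates):
  still hold: 3
  close still: 2
  hold hold: 2
  hold speak: 2
  hold still: 2
  still close: 2
  window still: 2
8 duplicate windows → 34 − 8 = 26 distinct.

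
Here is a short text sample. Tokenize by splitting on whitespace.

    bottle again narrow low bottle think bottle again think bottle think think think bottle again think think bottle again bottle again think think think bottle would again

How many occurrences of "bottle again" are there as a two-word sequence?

Scanning the 26 overlapping bigram windows for "bottle again":
  position 1–2: bottle again
  position 7–8: bottle again
  position 14–15: bottle again
  position 18–19: bottle again
  position 20–21: bottle again

5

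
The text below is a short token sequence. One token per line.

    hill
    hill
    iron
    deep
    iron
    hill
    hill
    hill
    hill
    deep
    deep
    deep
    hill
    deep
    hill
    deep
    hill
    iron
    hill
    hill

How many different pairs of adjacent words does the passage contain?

20 tokens → 19 bigram windows in total.
Repeated bigrams (each contributes count−1 duplicates):
  hill hill: 5
  deep hill: 3
  hill deep: 3
  deep deep: 2
  hill iron: 2
  iron hill: 2
11 duplicate windows → 19 − 11 = 8 distinct.

8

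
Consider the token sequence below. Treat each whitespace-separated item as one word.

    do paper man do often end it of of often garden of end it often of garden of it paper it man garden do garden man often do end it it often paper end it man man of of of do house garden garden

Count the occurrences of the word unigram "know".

Scanning the 44 tokens for "know":
  (none found)

0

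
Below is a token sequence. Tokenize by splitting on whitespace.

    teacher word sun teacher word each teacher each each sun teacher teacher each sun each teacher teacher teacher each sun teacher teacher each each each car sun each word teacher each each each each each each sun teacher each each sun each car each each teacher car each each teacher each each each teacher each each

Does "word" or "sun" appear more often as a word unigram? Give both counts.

"sun" (7 vs 3)

"word": 3 occurrences
"sun": 7 occurrences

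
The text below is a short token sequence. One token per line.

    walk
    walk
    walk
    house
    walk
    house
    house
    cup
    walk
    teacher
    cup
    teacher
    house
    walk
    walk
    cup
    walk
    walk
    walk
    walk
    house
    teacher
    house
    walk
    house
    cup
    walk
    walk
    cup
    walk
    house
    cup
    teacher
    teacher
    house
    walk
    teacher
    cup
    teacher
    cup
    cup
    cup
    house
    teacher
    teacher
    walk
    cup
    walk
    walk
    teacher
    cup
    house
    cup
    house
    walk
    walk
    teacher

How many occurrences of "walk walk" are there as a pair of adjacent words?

9

Scanning the 56 overlapping bigram windows for "walk walk":
  position 1–2: walk walk
  position 2–3: walk walk
  position 14–15: walk walk
  position 17–18: walk walk
  position 18–19: walk walk
  position 19–20: walk walk
  position 27–28: walk walk
  position 48–49: walk walk
  position 55–56: walk walk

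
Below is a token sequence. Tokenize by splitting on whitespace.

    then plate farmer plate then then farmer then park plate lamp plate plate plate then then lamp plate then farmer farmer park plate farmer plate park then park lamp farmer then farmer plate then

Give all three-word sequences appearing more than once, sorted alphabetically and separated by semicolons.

farmer plate then; plate farmer plate; plate then then

Trigram counts meeting the condition (more than once):
  farmer plate then: 2
  plate farmer plate: 2
  plate then then: 2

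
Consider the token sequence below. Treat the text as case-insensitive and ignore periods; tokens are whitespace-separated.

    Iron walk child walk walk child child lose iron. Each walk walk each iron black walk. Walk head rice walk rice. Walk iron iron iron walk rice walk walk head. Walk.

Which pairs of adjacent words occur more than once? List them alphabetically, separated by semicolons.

iron iron; iron walk; rice walk; walk child; walk head; walk rice; walk walk

Bigram counts meeting the condition (more than once):
  iron iron: 2
  iron walk: 2
  rice walk: 3
  walk child: 2
  walk head: 2
  walk rice: 2
  walk walk: 4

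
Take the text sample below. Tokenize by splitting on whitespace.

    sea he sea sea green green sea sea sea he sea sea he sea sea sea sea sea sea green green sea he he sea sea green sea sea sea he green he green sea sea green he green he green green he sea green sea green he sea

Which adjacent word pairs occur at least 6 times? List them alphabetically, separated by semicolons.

he sea; sea green; sea sea

Bigram counts meeting the condition (at least 6 times):
  he sea: 6
  sea green: 6
  sea sea: 13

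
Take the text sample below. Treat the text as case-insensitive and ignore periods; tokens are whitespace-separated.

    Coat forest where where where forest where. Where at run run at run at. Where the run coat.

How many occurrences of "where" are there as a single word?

Scanning the 18 tokens for "where":
  position 3: where
  position 4: where
  position 5: where
  position 7: where
  position 8: where
  position 15: where

6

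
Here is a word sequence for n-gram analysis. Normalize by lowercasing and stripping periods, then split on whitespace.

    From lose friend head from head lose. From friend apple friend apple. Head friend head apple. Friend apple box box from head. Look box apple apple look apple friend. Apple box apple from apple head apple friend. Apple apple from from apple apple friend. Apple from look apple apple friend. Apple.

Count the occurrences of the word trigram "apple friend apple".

6

Scanning the 49 overlapping trigram windows for "apple friend apple":
  position 10–12: apple friend apple
  position 16–18: apple friend apple
  position 28–30: apple friend apple
  position 36–38: apple friend apple
  position 43–45: apple friend apple
  position 49–51: apple friend apple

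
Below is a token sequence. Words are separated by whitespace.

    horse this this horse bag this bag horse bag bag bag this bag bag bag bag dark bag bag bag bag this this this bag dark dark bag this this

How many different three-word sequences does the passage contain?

21

30 tokens → 28 trigram windows in total.
Repeated trigrams (each contributes count−1 duplicates):
  bag bag bag: 5
  bag bag this: 2
  bag this bag: 2
  bag this this: 2
7 duplicate windows → 28 − 7 = 21 distinct.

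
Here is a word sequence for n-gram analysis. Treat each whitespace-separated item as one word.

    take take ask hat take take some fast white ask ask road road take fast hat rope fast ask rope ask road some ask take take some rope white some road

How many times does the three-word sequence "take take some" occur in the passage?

Scanning the 29 overlapping trigram windows for "take take some":
  position 5–7: take take some
  position 25–27: take take some

2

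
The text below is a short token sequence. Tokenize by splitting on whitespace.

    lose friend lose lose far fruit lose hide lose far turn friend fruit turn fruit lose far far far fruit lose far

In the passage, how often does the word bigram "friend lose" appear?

Scanning the 21 overlapping bigram windows for "friend lose":
  position 2–3: friend lose

1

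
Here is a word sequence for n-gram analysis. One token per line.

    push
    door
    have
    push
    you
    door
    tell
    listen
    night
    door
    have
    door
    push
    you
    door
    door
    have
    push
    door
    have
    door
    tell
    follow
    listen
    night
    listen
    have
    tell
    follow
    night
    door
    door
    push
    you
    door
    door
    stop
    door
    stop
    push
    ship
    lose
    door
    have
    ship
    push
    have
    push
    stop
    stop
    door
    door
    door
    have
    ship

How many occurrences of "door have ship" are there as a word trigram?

Scanning the 53 overlapping trigram windows for "door have ship":
  position 43–45: door have ship
  position 53–55: door have ship

2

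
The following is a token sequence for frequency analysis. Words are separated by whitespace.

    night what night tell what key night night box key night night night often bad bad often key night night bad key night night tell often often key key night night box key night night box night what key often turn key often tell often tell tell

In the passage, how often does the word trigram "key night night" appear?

6

Scanning the 45 overlapping trigram windows for "key night night":
  position 6–8: key night night
  position 10–12: key night night
  position 18–20: key night night
  position 22–24: key night night
  position 29–31: key night night
  position 33–35: key night night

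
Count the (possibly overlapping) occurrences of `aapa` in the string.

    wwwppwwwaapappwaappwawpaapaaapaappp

Sliding a length-4 window over the 35 characters (32 positions):
  position 9–12: aapa
  position 24–27: aapa
  position 28–31: aapa

3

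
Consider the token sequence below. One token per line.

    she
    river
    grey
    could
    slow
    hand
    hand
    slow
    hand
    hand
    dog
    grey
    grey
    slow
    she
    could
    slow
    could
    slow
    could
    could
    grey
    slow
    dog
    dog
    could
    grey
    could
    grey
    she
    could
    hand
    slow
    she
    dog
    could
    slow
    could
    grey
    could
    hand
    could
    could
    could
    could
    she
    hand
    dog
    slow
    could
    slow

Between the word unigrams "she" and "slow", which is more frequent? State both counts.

"slow" (10 vs 5)

"she": 5 occurrences
"slow": 10 occurrences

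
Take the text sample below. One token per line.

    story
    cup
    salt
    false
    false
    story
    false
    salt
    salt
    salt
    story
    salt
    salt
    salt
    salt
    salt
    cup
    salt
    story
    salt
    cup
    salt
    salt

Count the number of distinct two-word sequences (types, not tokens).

11

23 tokens → 22 bigram windows in total.
Repeated bigrams (each contributes count−1 duplicates):
  salt salt: 7
  cup salt: 3
  salt cup: 2
  salt story: 2
  story salt: 2
11 duplicate windows → 22 − 11 = 11 distinct.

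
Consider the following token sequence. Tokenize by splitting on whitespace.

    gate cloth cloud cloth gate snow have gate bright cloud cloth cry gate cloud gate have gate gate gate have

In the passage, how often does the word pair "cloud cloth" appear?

Scanning the 19 overlapping bigram windows for "cloud cloth":
  position 3–4: cloud cloth
  position 10–11: cloud cloth

2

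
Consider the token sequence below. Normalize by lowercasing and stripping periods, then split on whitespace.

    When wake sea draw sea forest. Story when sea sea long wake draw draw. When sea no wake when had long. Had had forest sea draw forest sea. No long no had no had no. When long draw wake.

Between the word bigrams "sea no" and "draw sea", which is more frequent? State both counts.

"sea no": 2 occurrences
"draw sea": 1 occurrence

"sea no" (2 vs 1)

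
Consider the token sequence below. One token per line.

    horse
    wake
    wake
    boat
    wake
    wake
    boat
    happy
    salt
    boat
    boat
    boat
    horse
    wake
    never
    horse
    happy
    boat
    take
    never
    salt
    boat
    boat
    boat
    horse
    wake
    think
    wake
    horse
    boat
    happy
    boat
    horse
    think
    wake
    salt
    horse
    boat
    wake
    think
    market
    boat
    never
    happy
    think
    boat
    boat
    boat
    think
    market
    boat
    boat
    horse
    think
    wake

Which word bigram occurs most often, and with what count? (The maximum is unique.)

Bigram frequencies (highest first):
  boat boat: 7
  boat horse: 4
  horse wake: 3
  think wake: 3
  wake wake: 2
  wake boat: 2
  … (24 more, each ≤ 2)

"boat boat", 7 times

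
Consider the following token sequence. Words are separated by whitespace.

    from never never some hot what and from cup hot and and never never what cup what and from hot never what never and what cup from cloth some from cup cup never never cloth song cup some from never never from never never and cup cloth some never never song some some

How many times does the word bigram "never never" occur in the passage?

6

Scanning the 52 overlapping bigram windows for "never never":
  position 2–3: never never
  position 13–14: never never
  position 33–34: never never
  position 40–41: never never
  position 43–44: never never
  position 49–50: never never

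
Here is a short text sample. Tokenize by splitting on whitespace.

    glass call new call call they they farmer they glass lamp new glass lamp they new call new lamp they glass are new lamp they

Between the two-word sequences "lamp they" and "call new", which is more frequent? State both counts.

"lamp they" (3 vs 2)

"lamp they": 3 occurrences
"call new": 2 occurrences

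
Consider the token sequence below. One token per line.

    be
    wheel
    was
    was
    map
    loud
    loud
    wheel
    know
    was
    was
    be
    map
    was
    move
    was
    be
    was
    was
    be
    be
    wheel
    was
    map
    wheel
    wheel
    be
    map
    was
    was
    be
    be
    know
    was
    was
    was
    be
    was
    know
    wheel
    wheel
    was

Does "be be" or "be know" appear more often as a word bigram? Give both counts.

"be be": 2 occurrences
"be know": 1 occurrence

"be be" (2 vs 1)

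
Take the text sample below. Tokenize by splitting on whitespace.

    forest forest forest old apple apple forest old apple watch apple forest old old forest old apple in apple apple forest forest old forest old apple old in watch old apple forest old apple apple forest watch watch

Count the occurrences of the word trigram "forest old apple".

Scanning the 36 overlapping trigram windows for "forest old apple":
  position 3–5: forest old apple
  position 7–9: forest old apple
  position 15–17: forest old apple
  position 24–26: forest old apple
  position 32–34: forest old apple

5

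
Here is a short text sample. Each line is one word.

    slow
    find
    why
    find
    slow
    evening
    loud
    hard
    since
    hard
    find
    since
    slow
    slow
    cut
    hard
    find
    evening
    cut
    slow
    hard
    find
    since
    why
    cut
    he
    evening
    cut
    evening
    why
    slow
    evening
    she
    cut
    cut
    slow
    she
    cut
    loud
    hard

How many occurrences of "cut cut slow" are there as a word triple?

Scanning the 38 overlapping trigram windows for "cut cut slow":
  position 34–36: cut cut slow

1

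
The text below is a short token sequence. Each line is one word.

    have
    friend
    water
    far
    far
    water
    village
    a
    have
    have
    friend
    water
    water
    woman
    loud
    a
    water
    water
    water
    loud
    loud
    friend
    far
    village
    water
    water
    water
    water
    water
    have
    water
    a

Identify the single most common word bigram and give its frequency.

Bigram frequencies (highest first):
  water water: 7
  have friend: 2
  friend water: 2
  water far: 1
  far far: 1
  far water: 1
  … (17 more, each ≤ 1)

"water water", 7 times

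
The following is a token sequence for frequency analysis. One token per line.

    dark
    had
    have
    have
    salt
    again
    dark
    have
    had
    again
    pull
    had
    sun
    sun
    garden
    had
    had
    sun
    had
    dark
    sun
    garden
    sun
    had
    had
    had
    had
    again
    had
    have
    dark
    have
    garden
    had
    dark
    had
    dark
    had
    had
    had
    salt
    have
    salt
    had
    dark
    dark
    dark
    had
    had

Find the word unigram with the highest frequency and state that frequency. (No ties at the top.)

"had", 19 times

Unigram frequencies (highest first):
  had: 19
  dark: 9
  have: 6
  sun: 5
  salt: 3
  again: 3
  … (2 more, each ≤ 3)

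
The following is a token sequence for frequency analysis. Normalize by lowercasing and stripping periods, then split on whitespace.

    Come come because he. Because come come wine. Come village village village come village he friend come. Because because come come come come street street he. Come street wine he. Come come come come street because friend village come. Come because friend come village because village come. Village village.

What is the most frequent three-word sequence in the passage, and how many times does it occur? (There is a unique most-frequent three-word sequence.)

Trigram frequencies (highest first):
  come come come: 4
  come come because: 2
  because come come: 2
  come village village: 2
  village come village: 2
  come come street: 2
  … (33 more, each ≤ 1)

"come come come", 4 times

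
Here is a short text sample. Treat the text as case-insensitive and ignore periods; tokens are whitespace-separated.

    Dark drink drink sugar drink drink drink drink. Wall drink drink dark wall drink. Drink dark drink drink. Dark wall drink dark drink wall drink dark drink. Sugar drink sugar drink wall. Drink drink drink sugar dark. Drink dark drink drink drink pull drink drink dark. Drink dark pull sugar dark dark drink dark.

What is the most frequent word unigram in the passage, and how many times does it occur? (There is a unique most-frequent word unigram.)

Unigram frequencies (highest first):
  drink: 29
  dark: 13
  sugar: 5
  wall: 5
  pull: 2

"drink", 29 times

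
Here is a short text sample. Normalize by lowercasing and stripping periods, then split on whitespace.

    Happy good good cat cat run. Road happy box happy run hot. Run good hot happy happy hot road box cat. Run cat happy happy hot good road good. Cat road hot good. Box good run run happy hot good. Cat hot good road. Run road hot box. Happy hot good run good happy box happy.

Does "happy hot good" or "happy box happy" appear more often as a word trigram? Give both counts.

"happy hot good" (3 vs 2)

"happy hot good": 3 occurrences
"happy box happy": 2 occurrences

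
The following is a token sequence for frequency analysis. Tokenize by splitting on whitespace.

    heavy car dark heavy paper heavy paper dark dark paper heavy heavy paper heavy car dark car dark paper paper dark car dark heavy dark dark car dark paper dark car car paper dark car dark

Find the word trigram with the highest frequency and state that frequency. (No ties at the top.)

Trigram frequencies (highest first):
  dark car dark: 4
  paper dark car: 3
  heavy car dark: 2
  car dark heavy: 2
  heavy paper heavy: 2
  car dark paper: 2
  … (19 more, each ≤ 1)

"dark car dark", 4 times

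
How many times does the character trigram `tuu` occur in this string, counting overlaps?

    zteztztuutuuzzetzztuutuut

4

Sliding a length-3 window over the 25 characters (23 positions):
  position 7–9: tuu
  position 10–12: tuu
  position 19–21: tuu
  position 22–24: tuu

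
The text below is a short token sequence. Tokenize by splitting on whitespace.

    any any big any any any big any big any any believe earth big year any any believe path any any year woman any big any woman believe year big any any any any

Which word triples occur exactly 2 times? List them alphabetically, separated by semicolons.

any any believe; any any big

Trigram counts meeting the condition (exactly 2 times):
  any any believe: 2
  any any big: 2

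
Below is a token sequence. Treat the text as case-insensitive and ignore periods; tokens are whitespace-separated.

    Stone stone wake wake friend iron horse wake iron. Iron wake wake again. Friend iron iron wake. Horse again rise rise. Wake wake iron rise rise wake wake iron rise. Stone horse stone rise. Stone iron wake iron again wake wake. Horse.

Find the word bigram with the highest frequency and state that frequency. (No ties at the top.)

"wake wake", 5 times

Bigram frequencies (highest first):
  wake wake: 5
  wake iron: 4
  iron wake: 3
  friend iron: 2
  iron iron: 2
  wake horse: 2
  … (19 more, each ≤ 2)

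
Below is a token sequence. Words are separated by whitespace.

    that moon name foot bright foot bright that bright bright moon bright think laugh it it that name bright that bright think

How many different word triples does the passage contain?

22 tokens → 20 trigram windows in total.
Repeated trigrams (each contributes count−1 duplicates):
  bright that bright: 2
1 duplicate windows → 20 − 1 = 19 distinct.

19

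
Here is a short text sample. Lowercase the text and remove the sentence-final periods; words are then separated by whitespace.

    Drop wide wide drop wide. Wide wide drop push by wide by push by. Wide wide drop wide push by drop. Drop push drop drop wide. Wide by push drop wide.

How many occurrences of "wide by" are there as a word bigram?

Scanning the 30 overlapping bigram windows for "wide by":
  position 11–12: wide by
  position 27–28: wide by

2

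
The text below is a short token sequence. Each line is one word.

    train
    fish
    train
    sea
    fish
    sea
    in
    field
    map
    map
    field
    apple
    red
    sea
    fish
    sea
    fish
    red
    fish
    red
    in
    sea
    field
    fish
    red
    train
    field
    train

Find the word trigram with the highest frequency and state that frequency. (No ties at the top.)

Trigram frequencies (highest first):
  sea fish sea: 2
  train fish train: 1
  fish train sea: 1
  train sea fish: 1
  fish sea in: 1
  sea in field: 1
  … (19 more, each ≤ 1)

"sea fish sea", 2 times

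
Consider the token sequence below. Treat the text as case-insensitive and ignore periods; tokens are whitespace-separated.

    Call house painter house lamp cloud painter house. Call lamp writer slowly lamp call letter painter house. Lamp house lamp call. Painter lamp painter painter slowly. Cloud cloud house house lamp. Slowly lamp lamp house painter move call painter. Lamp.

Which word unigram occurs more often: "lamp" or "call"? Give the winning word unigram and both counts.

"lamp" (10 vs 5)

"lamp": 10 occurrences
"call": 5 occurrences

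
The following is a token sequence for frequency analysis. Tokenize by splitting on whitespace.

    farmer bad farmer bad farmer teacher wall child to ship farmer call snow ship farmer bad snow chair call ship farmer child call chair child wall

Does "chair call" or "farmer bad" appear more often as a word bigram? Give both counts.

"chair call": 1 occurrence
"farmer bad": 3 occurrences

"farmer bad" (3 vs 1)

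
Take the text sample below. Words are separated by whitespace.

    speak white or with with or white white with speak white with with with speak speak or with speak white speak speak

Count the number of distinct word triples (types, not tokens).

22 tokens → 20 trigram windows in total.
Repeated trigrams (each contributes count−1 duplicates):
  with speak white: 2
1 duplicate windows → 20 − 1 = 19 distinct.

19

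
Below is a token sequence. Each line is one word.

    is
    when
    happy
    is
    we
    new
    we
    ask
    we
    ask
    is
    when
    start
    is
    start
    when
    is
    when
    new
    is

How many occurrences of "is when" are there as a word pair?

Scanning the 19 overlapping bigram windows for "is when":
  position 1–2: is when
  position 11–12: is when
  position 17–18: is when

3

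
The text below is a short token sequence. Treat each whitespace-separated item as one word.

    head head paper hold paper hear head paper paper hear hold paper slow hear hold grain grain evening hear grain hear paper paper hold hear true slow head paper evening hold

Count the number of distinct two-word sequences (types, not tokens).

23

31 tokens → 30 bigram windows in total.
Repeated bigrams (each contributes count−1 duplicates):
  head paper: 3
  hear hold: 2
  hold paper: 2
  paper hear: 2
  paper hold: 2
  paper paper: 2
7 duplicate windows → 30 − 7 = 23 distinct.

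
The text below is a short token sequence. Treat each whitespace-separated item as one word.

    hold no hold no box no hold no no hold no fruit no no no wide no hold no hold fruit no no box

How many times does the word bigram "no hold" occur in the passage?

5

Scanning the 23 overlapping bigram windows for "no hold":
  position 2–3: no hold
  position 6–7: no hold
  position 9–10: no hold
  position 17–18: no hold
  position 19–20: no hold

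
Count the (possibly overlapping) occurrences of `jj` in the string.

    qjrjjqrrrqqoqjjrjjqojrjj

4

Sliding a length-2 window over the 24 characters (23 positions):
  position 4–5: jj
  position 14–15: jj
  position 17–18: jj
  position 23–24: jj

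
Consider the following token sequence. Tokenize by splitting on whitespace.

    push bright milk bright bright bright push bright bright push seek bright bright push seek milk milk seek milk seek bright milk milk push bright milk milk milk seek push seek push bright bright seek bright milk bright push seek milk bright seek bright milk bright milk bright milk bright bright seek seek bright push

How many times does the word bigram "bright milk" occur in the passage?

7

Scanning the 54 overlapping bigram windows for "bright milk":
  position 2–3: bright milk
  position 21–22: bright milk
  position 25–26: bright milk
  position 36–37: bright milk
  position 44–45: bright milk
  position 46–47: bright milk
  position 48–49: bright milk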